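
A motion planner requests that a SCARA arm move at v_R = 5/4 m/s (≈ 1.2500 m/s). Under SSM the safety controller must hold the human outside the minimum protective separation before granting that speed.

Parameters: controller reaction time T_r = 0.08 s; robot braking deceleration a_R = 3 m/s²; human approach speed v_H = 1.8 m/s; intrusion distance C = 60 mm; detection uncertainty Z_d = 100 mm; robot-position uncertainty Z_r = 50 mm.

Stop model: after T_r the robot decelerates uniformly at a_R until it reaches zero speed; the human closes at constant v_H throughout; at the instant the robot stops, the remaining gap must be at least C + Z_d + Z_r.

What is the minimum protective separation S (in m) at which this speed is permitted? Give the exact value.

S_min = 17573/12000 m = 1.4644 m

braking lasts T_s = (5/4)/3 = 0.4167 s
robot covers v_R·T_r = 1.2500·0.0800 = 0.1000 m before braking
robot under decel: 1.2500²/(2·3.0000) = 0.2604 m
human closes 1.8000·0.4967 = 0.8940 m
residual clearance needed = 0.0600+0.1000+0.0500 = 0.2100 m
S_min ≈ 0.1000+0.2604+0.8940+0.2100  ⇒  S_min = 17573/12000 m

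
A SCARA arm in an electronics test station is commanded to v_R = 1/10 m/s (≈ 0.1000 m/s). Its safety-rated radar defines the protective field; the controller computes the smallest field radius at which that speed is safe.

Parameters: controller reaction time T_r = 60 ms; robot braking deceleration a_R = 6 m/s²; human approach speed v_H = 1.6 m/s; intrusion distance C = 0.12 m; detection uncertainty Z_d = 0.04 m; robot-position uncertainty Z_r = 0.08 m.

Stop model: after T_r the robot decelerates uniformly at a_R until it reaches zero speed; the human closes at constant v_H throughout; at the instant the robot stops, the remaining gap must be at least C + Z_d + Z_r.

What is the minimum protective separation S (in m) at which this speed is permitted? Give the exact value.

T_s = v_R/a_R = (1/10)/6 = 0.0167 s
robot covers v_R·T_r = 0.1000·0.0600 = 0.0060 m before braking
robot under decel: 0.1000²/(2·6.0000) = 0.0008 m
human over T_r+T_s: 1.6000·(0.0600+0.0167) = 0.1227 m
C+Z_d+Z_r = 0.1200+0.0400+0.0800 = 0.2400 m
S_min ≈ 0.0060+0.0008+0.1227+0.2400  ⇒  S_min = 739/2000 m

S_min = 739/2000 m = 0.3695 m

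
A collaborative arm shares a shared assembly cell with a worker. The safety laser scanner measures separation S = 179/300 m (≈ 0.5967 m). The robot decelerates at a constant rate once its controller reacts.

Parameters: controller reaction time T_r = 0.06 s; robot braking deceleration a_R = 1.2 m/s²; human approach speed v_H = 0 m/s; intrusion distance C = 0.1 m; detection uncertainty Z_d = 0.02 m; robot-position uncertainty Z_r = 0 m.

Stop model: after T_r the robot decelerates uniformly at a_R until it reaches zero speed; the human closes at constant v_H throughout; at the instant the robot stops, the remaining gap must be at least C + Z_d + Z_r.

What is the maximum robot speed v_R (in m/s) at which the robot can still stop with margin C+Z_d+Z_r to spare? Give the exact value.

collect terms ⇒ (5/12)·v_R² + (3/50)·v_R + (-143/300) = 0
  disc = (3/50)² − 4·(5/12)·(-143/300) = 4489/5625 ; √disc = 67/75
  v_R = (−(3/50) + 67/75) / (2·(5/12)) = 1 m/s
check:
T_s = v_R/a_R = 1/(6/5) = 0.8333 s
robot in T_r: 1.0000·0.0600 = 0.0600 m
robot under decel: 1.0000²/(2·1.2000) = 0.4167 m
human over T_r+T_s: 0.0000·(0.0600+0.8333) = 0.0000 m
C+Z_d+Z_r = 0.1000+0.0200+0.0000 = 0.1200 m
sum ≈ 0.0600+0.4167+0.0000+0.1200 ≈ 0.5967 m = S ✓

v_R_max = 1 m/s = 1.0000 m/s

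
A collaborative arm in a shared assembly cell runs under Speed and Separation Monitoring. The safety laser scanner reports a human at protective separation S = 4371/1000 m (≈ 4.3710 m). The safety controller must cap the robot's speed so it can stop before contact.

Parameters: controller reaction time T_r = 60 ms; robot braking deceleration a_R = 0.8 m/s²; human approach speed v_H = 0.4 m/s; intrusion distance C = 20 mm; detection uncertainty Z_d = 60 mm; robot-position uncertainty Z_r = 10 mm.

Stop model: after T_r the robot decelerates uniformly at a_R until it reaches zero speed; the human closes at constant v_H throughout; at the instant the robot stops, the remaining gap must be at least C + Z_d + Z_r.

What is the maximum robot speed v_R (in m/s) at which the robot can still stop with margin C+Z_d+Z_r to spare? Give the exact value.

v_R_max = 11/5 m/s = 2.2000 m/s

at the boundary: (5/8)·v² + (14/25)·v + (-4257/1000) = 0
  disc = (14/25)² − 4·(5/8)·(-4257/1000) = 109561/10000 ; √disc = 331/100
  v_R = (−(14/25) + 331/100) / (2·(5/8)) = 11/5 m/s
check:
braking lasts T_s = (11/5)/(4/5) = 2.7500 s
robot covers v_R·T_r = 2.2000·0.0600 = 0.1320 m before braking
robot covers 2.2000·2.7500 − ½·0.8000·2.7500² = 3.0250 m while stopping
person approaches 0.4000·(0.0600+2.7500) = 1.1240 m
residual clearance needed = 0.0200+0.0600+0.0100 = 0.0900 m
sum ≈ 0.1320+3.0250+1.1240+0.0900 ≈ 4.3710 m = S ✓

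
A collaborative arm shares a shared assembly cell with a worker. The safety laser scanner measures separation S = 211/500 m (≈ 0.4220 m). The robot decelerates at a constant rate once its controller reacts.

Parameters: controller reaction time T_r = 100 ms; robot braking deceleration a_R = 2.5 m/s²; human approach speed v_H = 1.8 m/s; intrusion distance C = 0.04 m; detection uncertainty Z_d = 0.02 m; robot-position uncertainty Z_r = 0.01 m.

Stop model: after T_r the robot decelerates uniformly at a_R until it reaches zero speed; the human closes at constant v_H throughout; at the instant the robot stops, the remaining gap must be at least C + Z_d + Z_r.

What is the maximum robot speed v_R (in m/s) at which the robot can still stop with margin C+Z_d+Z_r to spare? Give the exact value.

at the boundary: (1/5)·v² + (41/50)·v + (-43/250) = 0
  disc = (41/50)² − 4·(1/5)·(-43/250) = 81/100 ; √disc = 9/10
  v_R = (−(41/50) + 9/10) / (2·(1/5)) = 1/5 m/s
check:
braking lasts T_s = (1/5)/(5/2) = 0.0800 s
robot in T_r: 0.2000·0.1000 = 0.0200 m
braking distance = 0.2000²/(2·2.5000) = 0.0080 m
human over T_r+T_s: 1.8000·(0.1000+0.0800) = 0.3240 m
C+Z_d+Z_r = 0.0400+0.0200+0.0100 = 0.0700 m
sum ≈ 0.0200+0.0080+0.3240+0.0700 ≈ 0.4220 m = S ✓

v_R_max = 1/5 m/s = 0.2000 m/s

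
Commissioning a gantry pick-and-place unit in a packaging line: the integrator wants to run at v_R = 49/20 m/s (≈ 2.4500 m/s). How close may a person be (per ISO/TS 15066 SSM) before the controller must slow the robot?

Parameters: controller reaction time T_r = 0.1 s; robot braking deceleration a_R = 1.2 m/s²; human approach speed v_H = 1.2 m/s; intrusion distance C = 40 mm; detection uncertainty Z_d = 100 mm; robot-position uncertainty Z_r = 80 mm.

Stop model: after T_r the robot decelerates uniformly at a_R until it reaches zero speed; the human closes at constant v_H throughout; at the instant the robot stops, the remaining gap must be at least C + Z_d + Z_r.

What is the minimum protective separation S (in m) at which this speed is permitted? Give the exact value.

braking lasts T_s = (49/20)/(6/5) = 2.0417 s
reaction-phase robot travel = 2.4500·0.1000 = 0.2450 m
robot under decel: 2.4500²/(2·1.2000) = 2.5010 m
human closes 1.2000·2.1417 = 2.5700 m
residual clearance needed = 0.0400+0.1000+0.0800 = 0.2200 m
S_min ≈ 0.2450+2.5010+2.5700+0.2200  ⇒  S_min = 26573/4800 m

S_min = 26573/4800 m = 5.5360 m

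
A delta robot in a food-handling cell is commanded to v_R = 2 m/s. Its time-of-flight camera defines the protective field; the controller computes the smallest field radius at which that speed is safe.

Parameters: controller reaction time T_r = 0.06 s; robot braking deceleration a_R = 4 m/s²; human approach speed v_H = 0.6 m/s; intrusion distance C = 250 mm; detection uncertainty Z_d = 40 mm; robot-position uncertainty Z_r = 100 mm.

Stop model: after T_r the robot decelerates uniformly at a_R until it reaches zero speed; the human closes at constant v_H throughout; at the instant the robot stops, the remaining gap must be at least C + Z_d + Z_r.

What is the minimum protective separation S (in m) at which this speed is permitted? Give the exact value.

T_s = v_R/a_R = 2/4 = 0.5000 s
reaction-phase robot travel = 2.0000·0.0600 = 0.1200 m
braking distance = 2.0000²/(2·4.0000) = 0.5000 m
human closes 0.6000·0.5600 = 0.3360 m
C+Z_d+Z_r = 0.2500+0.0400+0.1000 = 0.3900 m
S_min ≈ 0.1200+0.5000+0.3360+0.3900  ⇒  S_min = 673/500 m

S_min = 673/500 m = 1.3460 m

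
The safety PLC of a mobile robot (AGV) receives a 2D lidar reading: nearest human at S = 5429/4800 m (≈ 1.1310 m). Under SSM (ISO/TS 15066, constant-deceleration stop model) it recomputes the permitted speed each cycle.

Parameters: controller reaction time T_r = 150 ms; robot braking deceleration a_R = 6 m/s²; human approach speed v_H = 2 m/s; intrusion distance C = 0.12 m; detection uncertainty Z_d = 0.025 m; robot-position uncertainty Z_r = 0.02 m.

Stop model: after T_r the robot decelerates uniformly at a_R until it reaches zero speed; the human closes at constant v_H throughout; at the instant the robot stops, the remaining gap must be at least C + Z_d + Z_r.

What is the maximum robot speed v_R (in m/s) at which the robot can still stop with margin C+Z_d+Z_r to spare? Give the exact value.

at the boundary: (1/12)·v² + (29/60)·v + (-3197/4800) = 0
  disc = (29/60)² − 4·(1/12)·(-3197/4800) = 729/1600 ; √disc = 27/40
  v_R = (−(29/60) + 27/40) / (2·(1/12)) = 23/20 m/s
check:
stop time T_s = (23/20)/6 = 0.1917 s
reaction-phase robot travel = 1.1500·0.1500 = 0.1725 m
robot under decel: 1.1500²/(2·6.0000) = 0.1102 m
person approaches 2.0000·(0.1500+0.1917) = 0.6833 m
margins: 0.1200+0.0250+0.0200 = 0.1650 m
sum ≈ 0.1725+0.1102+0.6833+0.1650 ≈ 1.1310 m = S ✓

v_R_max = 23/20 m/s = 1.1500 m/s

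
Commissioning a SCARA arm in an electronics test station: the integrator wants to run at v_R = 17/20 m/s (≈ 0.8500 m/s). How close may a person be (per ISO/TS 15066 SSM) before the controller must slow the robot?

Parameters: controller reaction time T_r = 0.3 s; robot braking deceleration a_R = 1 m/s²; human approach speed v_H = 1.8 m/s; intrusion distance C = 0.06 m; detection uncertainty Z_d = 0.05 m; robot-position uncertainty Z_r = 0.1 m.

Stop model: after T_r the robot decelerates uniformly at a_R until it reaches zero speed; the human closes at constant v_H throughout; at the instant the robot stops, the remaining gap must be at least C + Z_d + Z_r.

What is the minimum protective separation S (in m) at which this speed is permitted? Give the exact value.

S_min = 2317/800 m = 2.8963 m

stop time T_s = (17/20)/1 = 0.8500 s
robot covers v_R·T_r = 0.8500·0.3000 = 0.2550 m before braking
robot under decel: 0.8500²/(2·1.0000) = 0.3613 m
human closes 1.8000·1.1500 = 2.0700 m
residual clearance needed = 0.0600+0.0500+0.1000 = 0.2100 m
S_min ≈ 0.2550+0.3613+2.0700+0.2100  ⇒  S_min = 2317/800 m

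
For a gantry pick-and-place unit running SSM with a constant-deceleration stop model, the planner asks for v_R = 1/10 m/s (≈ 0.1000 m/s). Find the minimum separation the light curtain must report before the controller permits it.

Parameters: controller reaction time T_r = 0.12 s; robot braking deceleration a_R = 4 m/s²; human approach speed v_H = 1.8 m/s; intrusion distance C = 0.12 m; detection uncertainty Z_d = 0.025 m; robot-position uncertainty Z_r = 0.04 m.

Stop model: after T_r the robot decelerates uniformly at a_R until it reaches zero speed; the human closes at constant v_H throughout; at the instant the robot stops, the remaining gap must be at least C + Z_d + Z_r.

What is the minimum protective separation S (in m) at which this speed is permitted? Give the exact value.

S_min = 1837/4000 m = 0.4592 m

T_s = v_R/a_R = (1/10)/4 = 0.0250 s
robot covers v_R·T_r = 0.1000·0.1200 = 0.0120 m before braking
braking distance = 0.1000²/(2·4.0000) = 0.0013 m
person approaches 1.8000·(0.1200+0.0250) = 0.2610 m
C+Z_d+Z_r = 0.1200+0.0250+0.0400 = 0.1850 m
S_min ≈ 0.0120+0.0013+0.2610+0.1850  ⇒  S_min = 1837/4000 m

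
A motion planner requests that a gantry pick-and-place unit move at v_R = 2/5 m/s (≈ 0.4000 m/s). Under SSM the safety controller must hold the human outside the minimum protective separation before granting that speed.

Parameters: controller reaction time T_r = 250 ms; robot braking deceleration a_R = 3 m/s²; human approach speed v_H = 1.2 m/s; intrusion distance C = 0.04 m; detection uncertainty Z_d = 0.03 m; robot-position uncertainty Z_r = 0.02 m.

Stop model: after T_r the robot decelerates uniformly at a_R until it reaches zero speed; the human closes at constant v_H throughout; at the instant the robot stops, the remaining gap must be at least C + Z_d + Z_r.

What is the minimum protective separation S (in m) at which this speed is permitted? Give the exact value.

stop time T_s = (2/5)/3 = 0.1333 s
robot in T_r: 0.4000·0.2500 = 0.1000 m
robot covers 0.4000·0.1333 − ½·3.0000·0.1333² = 0.0267 m while stopping
human over T_r+T_s: 1.2000·(0.2500+0.1333) = 0.4600 m
C+Z_d+Z_r = 0.0400+0.0300+0.0200 = 0.0900 m
S_min ≈ 0.1000+0.0267+0.4600+0.0900  ⇒  S_min = 203/300 m

S_min = 203/300 m = 0.6767 m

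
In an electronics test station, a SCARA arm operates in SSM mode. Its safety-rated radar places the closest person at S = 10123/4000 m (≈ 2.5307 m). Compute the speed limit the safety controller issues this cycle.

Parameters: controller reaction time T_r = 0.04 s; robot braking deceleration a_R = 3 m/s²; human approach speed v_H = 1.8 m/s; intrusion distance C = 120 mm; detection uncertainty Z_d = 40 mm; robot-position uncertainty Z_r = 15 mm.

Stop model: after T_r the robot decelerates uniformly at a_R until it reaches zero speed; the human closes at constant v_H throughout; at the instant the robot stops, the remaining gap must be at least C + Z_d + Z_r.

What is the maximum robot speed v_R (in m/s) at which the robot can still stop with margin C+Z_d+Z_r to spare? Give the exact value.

v_R_max = 9/4 m/s = 2.2500 m/s

quadratic (1/6)·v² + (16/25)·v + (-1827/800) = 0
  disc = (16/25)² − 4·(1/6)·(-1827/800) = 19321/10000 ; √disc = 139/100
  v_R = (−(16/25) + 139/100) / (2·(1/6)) = 9/4 m/s
check:
T_s = v_R/a_R = (9/4)/3 = 0.7500 s
robot covers v_R·T_r = 2.2500·0.0400 = 0.0900 m before braking
robot covers 2.2500·0.7500 − ½·3.0000·0.7500² = 0.8438 m while stopping
human closes 1.8000·0.7900 = 1.4220 m
residual clearance needed = 0.1200+0.0400+0.0150 = 0.1750 m
sum ≈ 0.0900+0.8438+1.4220+0.1750 ≈ 2.5307 m = S ✓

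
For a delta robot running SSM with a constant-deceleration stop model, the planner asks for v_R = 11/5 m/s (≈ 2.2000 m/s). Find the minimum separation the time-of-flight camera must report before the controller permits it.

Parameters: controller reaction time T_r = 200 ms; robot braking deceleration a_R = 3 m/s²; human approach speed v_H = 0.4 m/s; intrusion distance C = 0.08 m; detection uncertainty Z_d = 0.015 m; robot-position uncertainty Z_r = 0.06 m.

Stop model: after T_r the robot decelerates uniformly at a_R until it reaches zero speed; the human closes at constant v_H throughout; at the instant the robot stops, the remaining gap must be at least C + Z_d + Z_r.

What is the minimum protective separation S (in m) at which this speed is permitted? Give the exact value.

T_s = v_R/a_R = (11/5)/3 = 0.7333 s
robot in T_r: 2.2000·0.2000 = 0.4400 m
robot under decel: 2.2000²/(2·3.0000) = 0.8067 m
person approaches 0.4000·(0.2000+0.7333) = 0.3733 m
margins: 0.0800+0.0150+0.0600 = 0.1550 m
S_min ≈ 0.4400+0.8067+0.3733+0.1550  ⇒  S_min = 71/40 m

S_min = 71/40 m = 1.7750 m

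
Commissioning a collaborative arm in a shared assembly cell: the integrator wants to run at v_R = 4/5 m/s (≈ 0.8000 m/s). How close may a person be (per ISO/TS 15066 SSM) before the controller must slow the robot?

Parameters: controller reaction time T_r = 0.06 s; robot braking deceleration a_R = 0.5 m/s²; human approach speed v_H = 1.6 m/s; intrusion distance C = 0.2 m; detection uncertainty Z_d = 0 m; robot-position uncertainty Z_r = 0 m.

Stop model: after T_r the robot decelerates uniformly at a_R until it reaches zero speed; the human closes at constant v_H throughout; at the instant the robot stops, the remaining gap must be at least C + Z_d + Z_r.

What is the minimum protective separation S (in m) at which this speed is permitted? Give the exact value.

S_min = 443/125 m = 3.5440 m

braking lasts T_s = (4/5)/(1/2) = 1.6000 s
robot in T_r: 0.8000·0.0600 = 0.0480 m
braking distance = 0.8000²/(2·0.5000) = 0.6400 m
human over T_r+T_s: 1.6000·(0.0600+1.6000) = 2.6560 m
C+Z_d+Z_r = 0.2000+0.0000+0.0000 = 0.2000 m
S_min ≈ 0.0480+0.6400+2.6560+0.2000  ⇒  S_min = 443/125 m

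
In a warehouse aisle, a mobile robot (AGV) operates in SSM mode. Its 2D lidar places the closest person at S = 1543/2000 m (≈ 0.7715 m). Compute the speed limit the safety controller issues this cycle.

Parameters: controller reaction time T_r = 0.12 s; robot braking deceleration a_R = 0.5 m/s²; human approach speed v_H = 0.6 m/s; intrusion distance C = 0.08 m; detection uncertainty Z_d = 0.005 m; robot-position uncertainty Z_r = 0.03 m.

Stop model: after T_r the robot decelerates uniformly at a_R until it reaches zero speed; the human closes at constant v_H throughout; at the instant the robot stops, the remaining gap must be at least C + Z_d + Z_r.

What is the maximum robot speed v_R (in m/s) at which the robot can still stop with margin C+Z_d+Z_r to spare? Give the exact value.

v_R_max = 7/20 m/s = 0.3500 m/s

collect terms ⇒ (1)·v_R² + (33/25)·v_R + (-1169/2000) = 0
  disc = (33/25)² − 4·(1)·(-1169/2000) = 10201/2500 ; √disc = 101/50
  v_R = (−(33/25) + 101/50) / (2·(1)) = 7/20 m/s
check:
T_s = v_R/a_R = (7/20)/(1/2) = 0.7000 s
reaction-phase robot travel = 0.3500·0.1200 = 0.0420 m
robot under decel: 0.3500²/(2·0.5000) = 0.1225 m
human over T_r+T_s: 0.6000·(0.1200+0.7000) = 0.4920 m
margins: 0.0800+0.0050+0.0300 = 0.1150 m
sum ≈ 0.0420+0.1225+0.4920+0.1150 ≈ 0.7715 m = S ✓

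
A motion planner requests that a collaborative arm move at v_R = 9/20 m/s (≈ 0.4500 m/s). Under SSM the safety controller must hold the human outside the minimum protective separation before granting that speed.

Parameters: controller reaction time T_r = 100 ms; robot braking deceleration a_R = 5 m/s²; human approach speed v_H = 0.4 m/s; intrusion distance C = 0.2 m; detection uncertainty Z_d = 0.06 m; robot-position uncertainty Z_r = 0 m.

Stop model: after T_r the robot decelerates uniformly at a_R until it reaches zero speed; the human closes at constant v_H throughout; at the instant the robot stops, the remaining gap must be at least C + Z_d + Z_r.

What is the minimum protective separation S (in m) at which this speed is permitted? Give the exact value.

S_min = 321/800 m = 0.4012 m

T_s = v_R/a_R = (9/20)/5 = 0.0900 s
robot in T_r: 0.4500·0.1000 = 0.0450 m
robot under decel: 0.4500²/(2·5.0000) = 0.0203 m
human over T_r+T_s: 0.4000·(0.1000+0.0900) = 0.0760 m
residual clearance needed = 0.2000+0.0600+0.0000 = 0.2600 m
S_min ≈ 0.0450+0.0203+0.0760+0.2600  ⇒  S_min = 321/800 m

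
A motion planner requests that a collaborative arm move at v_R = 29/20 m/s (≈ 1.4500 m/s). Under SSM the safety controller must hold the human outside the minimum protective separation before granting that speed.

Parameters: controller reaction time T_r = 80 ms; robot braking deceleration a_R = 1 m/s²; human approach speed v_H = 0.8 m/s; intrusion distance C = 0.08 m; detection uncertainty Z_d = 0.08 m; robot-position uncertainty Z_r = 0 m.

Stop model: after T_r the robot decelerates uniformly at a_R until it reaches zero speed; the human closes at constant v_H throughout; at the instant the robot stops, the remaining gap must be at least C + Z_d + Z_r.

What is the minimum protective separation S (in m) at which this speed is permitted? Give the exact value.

stop time T_s = (29/20)/1 = 1.4500 s
robot covers v_R·T_r = 1.4500·0.0800 = 0.1160 m before braking
braking distance = 1.4500²/(2·1.0000) = 1.0513 m
human closes 0.8000·1.5300 = 1.2240 m
C+Z_d+Z_r = 0.0800+0.0800+0.0000 = 0.1600 m
S_min ≈ 0.1160+1.0513+1.2240+0.1600  ⇒  S_min = 2041/800 m

S_min = 2041/800 m = 2.5513 m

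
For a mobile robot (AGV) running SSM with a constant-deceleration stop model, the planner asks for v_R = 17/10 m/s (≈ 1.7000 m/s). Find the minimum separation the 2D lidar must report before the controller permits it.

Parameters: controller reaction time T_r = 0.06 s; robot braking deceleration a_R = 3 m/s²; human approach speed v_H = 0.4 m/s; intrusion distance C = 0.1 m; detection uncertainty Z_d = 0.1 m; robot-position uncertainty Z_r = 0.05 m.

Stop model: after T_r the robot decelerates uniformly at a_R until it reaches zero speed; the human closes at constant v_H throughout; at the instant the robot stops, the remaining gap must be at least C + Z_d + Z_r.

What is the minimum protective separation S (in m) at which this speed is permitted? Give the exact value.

S_min = 3253/3000 m = 1.0843 m

stop time T_s = (17/10)/3 = 0.5667 s
robot in T_r: 1.7000·0.0600 = 0.1020 m
braking distance = 1.7000²/(2·3.0000) = 0.4817 m
human over T_r+T_s: 0.4000·(0.0600+0.5667) = 0.2507 m
margins: 0.1000+0.1000+0.0500 = 0.2500 m
S_min ≈ 0.1020+0.4817+0.2507+0.2500  ⇒  S_min = 3253/3000 m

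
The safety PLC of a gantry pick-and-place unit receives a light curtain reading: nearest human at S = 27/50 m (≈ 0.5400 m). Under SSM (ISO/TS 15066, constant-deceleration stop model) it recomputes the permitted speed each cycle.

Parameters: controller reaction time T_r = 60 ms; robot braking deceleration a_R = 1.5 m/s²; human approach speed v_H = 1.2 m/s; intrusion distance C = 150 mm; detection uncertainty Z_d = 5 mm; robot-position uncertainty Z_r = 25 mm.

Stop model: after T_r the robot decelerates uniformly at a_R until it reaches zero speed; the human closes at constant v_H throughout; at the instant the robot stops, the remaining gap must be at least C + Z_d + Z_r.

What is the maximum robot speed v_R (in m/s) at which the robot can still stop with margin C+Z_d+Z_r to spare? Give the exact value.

at the boundary: (1/3)·v² + (43/50)·v + (-36/125) = 0
  disc = (43/50)² − 4·(1/3)·(-36/125) = 2809/2500 ; √disc = 53/50
  v_R = (−(43/50) + 53/50) / (2·(1/3)) = 3/10 m/s
check:
T_s = v_R/a_R = (3/10)/(3/2) = 0.2000 s
robot in T_r: 0.3000·0.0600 = 0.0180 m
braking distance = 0.3000²/(2·1.5000) = 0.0300 m
person approaches 1.2000·(0.0600+0.2000) = 0.3120 m
C+Z_d+Z_r = 0.1500+0.0050+0.0250 = 0.1800 m
sum ≈ 0.0180+0.0300+0.3120+0.1800 ≈ 0.5400 m = S ✓

v_R_max = 3/10 m/s = 0.3000 m/s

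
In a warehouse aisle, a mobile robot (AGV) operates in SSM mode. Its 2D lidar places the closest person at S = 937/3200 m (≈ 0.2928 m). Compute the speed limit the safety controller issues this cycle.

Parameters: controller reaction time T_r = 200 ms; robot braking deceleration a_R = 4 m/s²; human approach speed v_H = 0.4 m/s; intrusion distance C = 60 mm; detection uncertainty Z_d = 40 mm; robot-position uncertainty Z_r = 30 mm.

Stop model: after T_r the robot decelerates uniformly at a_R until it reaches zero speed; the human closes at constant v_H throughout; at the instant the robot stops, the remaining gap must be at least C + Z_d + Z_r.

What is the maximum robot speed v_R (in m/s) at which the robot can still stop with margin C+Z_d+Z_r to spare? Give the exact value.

v_R_max = 1/4 m/s = 0.2500 m/s

at the boundary: (1/8)·v² + (3/10)·v + (-53/640) = 0
  disc = (3/10)² − 4·(1/8)·(-53/640) = 841/6400 ; √disc = 29/80
  v_R = (−(3/10) + 29/80) / (2·(1/8)) = 1/4 m/s
check:
stop time T_s = (1/4)/4 = 0.0625 s
robot covers v_R·T_r = 0.2500·0.2000 = 0.0500 m before braking
robot under decel: 0.2500²/(2·4.0000) = 0.0078 m
human closes 0.4000·0.2625 = 0.1050 m
residual clearance needed = 0.0600+0.0400+0.0300 = 0.1300 m
sum ≈ 0.0500+0.0078+0.1050+0.1300 ≈ 0.2928 m = S ✓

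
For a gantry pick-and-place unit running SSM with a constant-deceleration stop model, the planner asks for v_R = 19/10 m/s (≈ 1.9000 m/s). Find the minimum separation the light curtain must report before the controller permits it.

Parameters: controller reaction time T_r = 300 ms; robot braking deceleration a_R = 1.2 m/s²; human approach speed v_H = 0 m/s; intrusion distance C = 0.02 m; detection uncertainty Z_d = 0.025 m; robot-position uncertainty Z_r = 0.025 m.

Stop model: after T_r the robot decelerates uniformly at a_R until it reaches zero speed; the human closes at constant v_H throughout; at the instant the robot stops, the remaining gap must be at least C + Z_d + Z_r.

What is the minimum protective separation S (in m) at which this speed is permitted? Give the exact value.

S_min = 2573/1200 m = 2.1442 m

T_s = v_R/a_R = (19/10)/(6/5) = 1.5833 s
robot covers v_R·T_r = 1.9000·0.3000 = 0.5700 m before braking
robot under decel: 1.9000²/(2·1.2000) = 1.5042 m
human over T_r+T_s: 0.0000·(0.3000+1.5833) = 0.0000 m
margins: 0.0200+0.0250+0.0250 = 0.0700 m
S_min ≈ 0.5700+1.5042+0.0000+0.0700  ⇒  S_min = 2573/1200 m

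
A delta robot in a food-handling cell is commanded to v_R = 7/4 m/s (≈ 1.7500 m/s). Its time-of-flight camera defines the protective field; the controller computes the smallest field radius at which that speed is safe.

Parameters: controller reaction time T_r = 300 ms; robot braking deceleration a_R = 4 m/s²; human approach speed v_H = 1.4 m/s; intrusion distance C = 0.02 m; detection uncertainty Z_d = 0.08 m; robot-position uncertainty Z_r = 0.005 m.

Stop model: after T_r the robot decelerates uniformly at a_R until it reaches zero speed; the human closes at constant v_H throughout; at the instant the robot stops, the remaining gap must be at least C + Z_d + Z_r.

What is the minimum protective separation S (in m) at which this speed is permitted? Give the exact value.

stop time T_s = (7/4)/4 = 0.4375 s
robot covers v_R·T_r = 1.7500·0.3000 = 0.5250 m before braking
robot under decel: 1.7500²/(2·4.0000) = 0.3828 m
human over T_r+T_s: 1.4000·(0.3000+0.4375) = 1.0325 m
residual clearance needed = 0.0200+0.0800+0.0050 = 0.1050 m
S_min ≈ 0.5250+0.3828+1.0325+0.1050  ⇒  S_min = 1309/640 m

S_min = 1309/640 m = 2.0453 m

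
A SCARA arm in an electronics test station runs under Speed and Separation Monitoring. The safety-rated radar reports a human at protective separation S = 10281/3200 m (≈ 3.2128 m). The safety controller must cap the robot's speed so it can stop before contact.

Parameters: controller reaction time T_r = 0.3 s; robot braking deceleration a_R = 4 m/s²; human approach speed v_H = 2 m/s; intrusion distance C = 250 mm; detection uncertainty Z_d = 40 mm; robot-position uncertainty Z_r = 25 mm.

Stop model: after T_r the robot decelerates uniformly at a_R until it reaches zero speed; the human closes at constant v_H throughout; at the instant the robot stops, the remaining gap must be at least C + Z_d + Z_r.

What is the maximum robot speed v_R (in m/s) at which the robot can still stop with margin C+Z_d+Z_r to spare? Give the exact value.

quadratic (1/8)·v² + (4/5)·v + (-7353/3200) = 0
  disc = (4/5)² − 4·(1/8)·(-7353/3200) = 11449/6400 ; √disc = 107/80
  v_R = (−(4/5) + 107/80) / (2·(1/8)) = 43/20 m/s
check:
T_s = v_R/a_R = (43/20)/4 = 0.5375 s
robot covers v_R·T_r = 2.1500·0.3000 = 0.6450 m before braking
robot covers 2.1500·0.5375 − ½·4.0000·0.5375² = 0.5778 m while stopping
human closes 2.0000·0.8375 = 1.6750 m
residual clearance needed = 0.2500+0.0400+0.0250 = 0.3150 m
sum ≈ 0.6450+0.5778+1.6750+0.3150 ≈ 3.2128 m = S ✓

v_R_max = 43/20 m/s = 2.1500 m/s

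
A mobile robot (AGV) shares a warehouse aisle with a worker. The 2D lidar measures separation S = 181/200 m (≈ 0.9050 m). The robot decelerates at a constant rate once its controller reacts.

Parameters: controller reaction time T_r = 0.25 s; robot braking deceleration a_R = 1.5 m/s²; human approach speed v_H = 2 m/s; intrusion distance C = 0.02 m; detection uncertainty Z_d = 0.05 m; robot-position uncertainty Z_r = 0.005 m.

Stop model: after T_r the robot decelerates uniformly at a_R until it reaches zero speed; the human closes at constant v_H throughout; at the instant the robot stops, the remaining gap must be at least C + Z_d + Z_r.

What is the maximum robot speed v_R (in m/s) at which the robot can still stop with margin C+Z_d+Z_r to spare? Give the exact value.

v_R_max = 1/5 m/s = 0.2000 m/s

collect terms ⇒ (1/3)·v_R² + (19/12)·v_R + (-33/100) = 0
  disc = (19/12)² − 4·(1/3)·(-33/100) = 10609/3600 ; √disc = 103/60
  v_R = (−(19/12) + 103/60) / (2·(1/3)) = 1/5 m/s
check:
braking lasts T_s = (1/5)/(3/2) = 0.1333 s
robot in T_r: 0.2000·0.2500 = 0.0500 m
robot covers 0.2000·0.1333 − ½·1.5000·0.1333² = 0.0133 m while stopping
person approaches 2.0000·(0.2500+0.1333) = 0.7667 m
residual clearance needed = 0.0200+0.0500+0.0050 = 0.0750 m
sum ≈ 0.0500+0.0133+0.7667+0.0750 ≈ 0.9050 m = S ✓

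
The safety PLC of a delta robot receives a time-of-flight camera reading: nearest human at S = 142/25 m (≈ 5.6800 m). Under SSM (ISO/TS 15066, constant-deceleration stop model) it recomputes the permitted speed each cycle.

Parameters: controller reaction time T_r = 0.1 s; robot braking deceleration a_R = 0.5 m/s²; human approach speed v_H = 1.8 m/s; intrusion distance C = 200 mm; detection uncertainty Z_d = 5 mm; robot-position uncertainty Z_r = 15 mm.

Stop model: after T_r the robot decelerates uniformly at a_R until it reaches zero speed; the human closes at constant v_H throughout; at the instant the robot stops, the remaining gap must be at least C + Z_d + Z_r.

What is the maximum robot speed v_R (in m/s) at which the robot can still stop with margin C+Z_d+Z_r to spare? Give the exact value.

v_R_max = 11/10 m/s = 1.1000 m/s

collect terms ⇒ (1)·v_R² + (37/10)·v_R + (-132/25) = 0
  disc = (37/10)² − 4·(1)·(-132/25) = 3481/100 ; √disc = 59/10
  v_R = (−(37/10) + 59/10) / (2·(1)) = 11/10 m/s
check:
T_s = v_R/a_R = (11/10)/(1/2) = 2.2000 s
robot in T_r: 1.1000·0.1000 = 0.1100 m
robot under decel: 1.1000²/(2·0.5000) = 1.2100 m
human closes 1.8000·2.3000 = 4.1400 m
margins: 0.2000+0.0050+0.0150 = 0.2200 m
sum ≈ 0.1100+1.2100+4.1400+0.2200 ≈ 5.6800 m = S ✓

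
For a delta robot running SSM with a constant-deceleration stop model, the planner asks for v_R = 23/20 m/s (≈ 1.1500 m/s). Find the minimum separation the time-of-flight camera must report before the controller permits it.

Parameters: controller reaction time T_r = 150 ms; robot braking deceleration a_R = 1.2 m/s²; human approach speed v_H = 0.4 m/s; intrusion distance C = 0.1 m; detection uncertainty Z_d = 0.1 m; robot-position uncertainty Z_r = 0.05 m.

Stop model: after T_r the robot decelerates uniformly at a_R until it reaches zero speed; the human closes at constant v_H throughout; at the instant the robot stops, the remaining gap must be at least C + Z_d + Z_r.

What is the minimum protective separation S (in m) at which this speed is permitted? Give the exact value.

T_s = v_R/a_R = (23/20)/(6/5) = 0.9583 s
reaction-phase robot travel = 1.1500·0.1500 = 0.1725 m
robot covers 1.1500·0.9583 − ½·1.2000·0.9583² = 0.5510 m while stopping
person approaches 0.4000·(0.1500+0.9583) = 0.4433 m
margins: 0.1000+0.1000+0.0500 = 0.2500 m
S_min ≈ 0.1725+0.5510+0.4433+0.2500  ⇒  S_min = 2267/1600 m

S_min = 2267/1600 m = 1.4169 m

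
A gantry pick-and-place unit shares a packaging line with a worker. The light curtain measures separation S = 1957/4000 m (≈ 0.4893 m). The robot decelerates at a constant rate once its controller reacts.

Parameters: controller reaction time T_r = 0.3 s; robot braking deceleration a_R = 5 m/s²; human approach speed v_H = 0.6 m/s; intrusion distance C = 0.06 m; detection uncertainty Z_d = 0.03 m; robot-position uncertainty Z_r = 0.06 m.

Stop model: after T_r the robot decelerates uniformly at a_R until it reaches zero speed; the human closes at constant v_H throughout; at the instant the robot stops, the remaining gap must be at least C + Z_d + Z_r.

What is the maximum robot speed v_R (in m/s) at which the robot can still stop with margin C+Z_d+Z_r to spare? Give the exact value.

v_R_max = 7/20 m/s = 0.3500 m/s

at the boundary: (1/10)·v² + (21/50)·v + (-637/4000) = 0
  disc = (21/50)² − 4·(1/10)·(-637/4000) = 2401/10000 ; √disc = 49/100
  v_R = (−(21/50) + 49/100) / (2·(1/10)) = 7/20 m/s
check:
T_s = v_R/a_R = (7/20)/5 = 0.0700 s
reaction-phase robot travel = 0.3500·0.3000 = 0.1050 m
robot covers 0.3500·0.0700 − ½·5.0000·0.0700² = 0.0123 m while stopping
human over T_r+T_s: 0.6000·(0.3000+0.0700) = 0.2220 m
C+Z_d+Z_r = 0.0600+0.0300+0.0600 = 0.1500 m
sum ≈ 0.1050+0.0123+0.2220+0.1500 ≈ 0.4893 m = S ✓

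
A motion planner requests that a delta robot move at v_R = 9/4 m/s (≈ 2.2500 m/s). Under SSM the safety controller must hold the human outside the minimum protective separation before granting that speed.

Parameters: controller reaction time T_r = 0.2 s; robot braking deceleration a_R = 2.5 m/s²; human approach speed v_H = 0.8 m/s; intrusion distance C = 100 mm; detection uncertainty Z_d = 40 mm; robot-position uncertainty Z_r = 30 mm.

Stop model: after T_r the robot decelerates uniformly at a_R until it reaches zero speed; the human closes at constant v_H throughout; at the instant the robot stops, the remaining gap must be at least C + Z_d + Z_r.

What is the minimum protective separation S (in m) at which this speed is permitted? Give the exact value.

S_min = 201/80 m = 2.5125 m

braking lasts T_s = (9/4)/(5/2) = 0.9000 s
reaction-phase robot travel = 2.2500·0.2000 = 0.4500 m
robot under decel: 2.2500²/(2·2.5000) = 1.0125 m
human over T_r+T_s: 0.8000·(0.2000+0.9000) = 0.8800 m
C+Z_d+Z_r = 0.1000+0.0400+0.0300 = 0.1700 m
S_min ≈ 0.4500+1.0125+0.8800+0.1700  ⇒  S_min = 201/80 m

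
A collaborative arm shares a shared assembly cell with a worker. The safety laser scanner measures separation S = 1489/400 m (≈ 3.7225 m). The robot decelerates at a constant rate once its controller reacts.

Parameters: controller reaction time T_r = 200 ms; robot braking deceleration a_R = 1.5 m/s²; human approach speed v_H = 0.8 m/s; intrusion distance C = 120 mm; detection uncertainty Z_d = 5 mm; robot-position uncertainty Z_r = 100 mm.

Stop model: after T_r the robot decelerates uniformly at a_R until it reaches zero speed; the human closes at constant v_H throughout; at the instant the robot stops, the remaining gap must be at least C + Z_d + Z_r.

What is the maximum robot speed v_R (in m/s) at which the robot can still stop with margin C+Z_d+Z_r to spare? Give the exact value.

v_R_max = 9/4 m/s = 2.2500 m/s

at the boundary: (1/3)·v² + (11/15)·v + (-267/80) = 0
  disc = (11/15)² − 4·(1/3)·(-267/80) = 4489/900 ; √disc = 67/30
  v_R = (−(11/15) + 67/30) / (2·(1/3)) = 9/4 m/s
check:
stop time T_s = (9/4)/(3/2) = 1.5000 s
robot in T_r: 2.2500·0.2000 = 0.4500 m
robot covers 2.2500·1.5000 − ½·1.5000·1.5000² = 1.6875 m while stopping
person approaches 0.8000·(0.2000+1.5000) = 1.3600 m
margins: 0.1200+0.0050+0.1000 = 0.2250 m
sum ≈ 0.4500+1.6875+1.3600+0.2250 ≈ 3.7225 m = S ✓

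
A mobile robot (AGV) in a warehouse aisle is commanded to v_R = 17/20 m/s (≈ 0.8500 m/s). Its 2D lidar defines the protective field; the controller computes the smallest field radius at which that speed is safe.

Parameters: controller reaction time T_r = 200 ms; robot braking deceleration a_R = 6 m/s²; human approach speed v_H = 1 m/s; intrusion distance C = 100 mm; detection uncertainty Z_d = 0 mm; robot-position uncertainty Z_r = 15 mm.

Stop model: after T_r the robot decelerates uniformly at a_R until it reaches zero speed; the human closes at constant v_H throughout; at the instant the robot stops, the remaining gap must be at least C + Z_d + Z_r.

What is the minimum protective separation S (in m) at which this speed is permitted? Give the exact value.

S_min = 1099/1600 m = 0.6869 m

T_s = v_R/a_R = (17/20)/6 = 0.1417 s
robot in T_r: 0.8500·0.2000 = 0.1700 m
robot covers 0.8500·0.1417 − ½·6.0000·0.1417² = 0.0602 m while stopping
human over T_r+T_s: 1.0000·(0.2000+0.1417) = 0.3417 m
residual clearance needed = 0.1000+0.0000+0.0150 = 0.1150 m
S_min ≈ 0.1700+0.0602+0.3417+0.1150  ⇒  S_min = 1099/1600 m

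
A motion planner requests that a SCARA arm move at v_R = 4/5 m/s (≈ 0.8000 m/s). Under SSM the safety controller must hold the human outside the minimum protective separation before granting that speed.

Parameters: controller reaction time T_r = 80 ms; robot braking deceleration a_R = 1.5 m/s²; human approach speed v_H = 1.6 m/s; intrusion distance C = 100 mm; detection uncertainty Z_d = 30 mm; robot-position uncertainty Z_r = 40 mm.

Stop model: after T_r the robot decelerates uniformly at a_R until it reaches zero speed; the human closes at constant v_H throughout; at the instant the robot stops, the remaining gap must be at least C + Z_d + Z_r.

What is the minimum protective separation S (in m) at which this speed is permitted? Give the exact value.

T_s = v_R/a_R = (4/5)/(3/2) = 0.5333 s
reaction-phase robot travel = 0.8000·0.0800 = 0.0640 m
braking distance = 0.8000²/(2·1.5000) = 0.2133 m
person approaches 1.6000·(0.0800+0.5333) = 0.9813 m
residual clearance needed = 0.1000+0.0300+0.0400 = 0.1700 m
S_min ≈ 0.0640+0.2133+0.9813+0.1700  ⇒  S_min = 2143/1500 m

S_min = 2143/1500 m = 1.4287 m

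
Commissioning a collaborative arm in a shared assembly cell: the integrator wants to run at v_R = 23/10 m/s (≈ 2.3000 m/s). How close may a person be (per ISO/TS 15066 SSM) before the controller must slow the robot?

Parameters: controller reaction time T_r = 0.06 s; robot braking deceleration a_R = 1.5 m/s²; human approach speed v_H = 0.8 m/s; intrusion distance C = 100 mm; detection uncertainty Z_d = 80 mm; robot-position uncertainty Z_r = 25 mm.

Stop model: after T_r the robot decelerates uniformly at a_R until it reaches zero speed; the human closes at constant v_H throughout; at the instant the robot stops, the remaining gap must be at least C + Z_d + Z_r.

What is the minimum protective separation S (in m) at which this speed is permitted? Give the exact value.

S_min = 3381/1000 m = 3.3810 m

stop time T_s = (23/10)/(3/2) = 1.5333 s
reaction-phase robot travel = 2.3000·0.0600 = 0.1380 m
robot covers 2.3000·1.5333 − ½·1.5000·1.5333² = 1.7633 m while stopping
human closes 0.8000·1.5933 = 1.2747 m
residual clearance needed = 0.1000+0.0800+0.0250 = 0.2050 m
S_min ≈ 0.1380+1.7633+1.2747+0.2050  ⇒  S_min = 3381/1000 m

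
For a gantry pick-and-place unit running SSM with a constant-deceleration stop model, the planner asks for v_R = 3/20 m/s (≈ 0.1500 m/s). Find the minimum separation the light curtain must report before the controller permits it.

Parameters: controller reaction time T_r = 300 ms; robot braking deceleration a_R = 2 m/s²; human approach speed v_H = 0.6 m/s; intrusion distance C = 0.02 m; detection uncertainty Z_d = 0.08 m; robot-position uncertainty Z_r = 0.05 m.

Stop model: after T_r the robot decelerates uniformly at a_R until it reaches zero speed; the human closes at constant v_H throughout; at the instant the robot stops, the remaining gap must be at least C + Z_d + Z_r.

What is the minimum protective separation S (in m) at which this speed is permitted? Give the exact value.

braking lasts T_s = (3/20)/2 = 0.0750 s
robot covers v_R·T_r = 0.1500·0.3000 = 0.0450 m before braking
robot under decel: 0.1500²/(2·2.0000) = 0.0056 m
human over T_r+T_s: 0.6000·(0.3000+0.0750) = 0.2250 m
margins: 0.0200+0.0800+0.0500 = 0.1500 m
S_min ≈ 0.0450+0.0056+0.2250+0.1500  ⇒  S_min = 681/1600 m

S_min = 681/1600 m = 0.4256 m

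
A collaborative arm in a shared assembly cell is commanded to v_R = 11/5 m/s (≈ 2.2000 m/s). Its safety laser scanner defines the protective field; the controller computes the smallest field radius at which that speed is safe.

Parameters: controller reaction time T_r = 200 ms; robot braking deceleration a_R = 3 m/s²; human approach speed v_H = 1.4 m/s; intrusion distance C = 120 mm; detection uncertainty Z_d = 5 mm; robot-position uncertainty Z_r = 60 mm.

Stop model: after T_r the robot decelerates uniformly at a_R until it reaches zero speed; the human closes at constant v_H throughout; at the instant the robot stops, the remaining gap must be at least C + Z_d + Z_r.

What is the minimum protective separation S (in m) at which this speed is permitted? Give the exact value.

T_s = v_R/a_R = (11/5)/3 = 0.7333 s
robot in T_r: 2.2000·0.2000 = 0.4400 m
braking distance = 2.2000²/(2·3.0000) = 0.8067 m
person approaches 1.4000·(0.2000+0.7333) = 1.3067 m
residual clearance needed = 0.1200+0.0050+0.0600 = 0.1850 m
S_min ≈ 0.4400+0.8067+1.3067+0.1850  ⇒  S_min = 1643/600 m

S_min = 1643/600 m = 2.7383 m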